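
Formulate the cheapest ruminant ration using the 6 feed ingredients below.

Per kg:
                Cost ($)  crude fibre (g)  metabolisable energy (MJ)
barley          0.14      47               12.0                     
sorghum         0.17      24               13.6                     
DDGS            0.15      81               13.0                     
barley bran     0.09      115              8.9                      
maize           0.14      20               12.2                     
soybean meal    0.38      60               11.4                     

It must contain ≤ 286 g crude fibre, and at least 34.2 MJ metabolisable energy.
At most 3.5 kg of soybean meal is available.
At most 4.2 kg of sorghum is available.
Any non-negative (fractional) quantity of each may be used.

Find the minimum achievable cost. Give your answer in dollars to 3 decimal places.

Let x1 = kg of barley, x2 = kg of sorghum, x3 = kg of DDGS, x4 = kg of barley bran, x5 = kg of maize, x6 = kg of soybean meal.
Minimize 0.14x1 + 0.17x2 + 0.15x3 + 0.09x4 + 0.14x5 + 0.38x6 s.t.:
  47x1 + 24x2 + 81x3 + 115x4 + 20x5 + 60x6 ≤ 286   (crude fibre)
  12x1 + 13.6x2 + 13x3 + 8.9x4 + 12.2x5 + 11.4x6 ≥ 34.2   (metabolisable energy)
  x6 ≤ 3.5
  x2 ≤ 4.2
  x1, x2, x3, x4, x5, x6 ≥ 0.
At the optimum only barley bran, maize are positive (barley, sorghum, DDGS, soybean meal = 0). Binding constraints: crude fibre and metabolisable energy.
So barley bran = 2.29 kg, maize = 1.133 kg.
Cost = 0.09·2.29 + 0.14·1.133 = 0.36472.

$0.365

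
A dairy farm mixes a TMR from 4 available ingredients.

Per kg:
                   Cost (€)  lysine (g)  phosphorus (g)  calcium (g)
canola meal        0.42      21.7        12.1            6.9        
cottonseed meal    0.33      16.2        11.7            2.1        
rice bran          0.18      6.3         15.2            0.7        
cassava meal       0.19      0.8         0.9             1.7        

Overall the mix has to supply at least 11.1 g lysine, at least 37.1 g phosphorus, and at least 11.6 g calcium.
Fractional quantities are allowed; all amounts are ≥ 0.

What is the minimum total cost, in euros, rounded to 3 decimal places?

Let x1 = kg of canola meal, x2 = kg of cottonseed meal, x3 = kg of rice bran, x4 = kg of cassava meal.
Minimise 0.42x1 + 0.33x2 + 0.18x3 + 0.19x4 with:
  21.7x1 + 16.2x2 + 6.3x3 + 0.8x4 ≥ 11.1   (lysine)
  12.1x1 + 11.7x2 + 15.2x3 + 0.9x4 ≥ 37.1   (phosphorus)
  6.9x1 + 2.1x2 + 0.7x3 + 1.7x4 ≥ 11.6   (calcium)
  x1, x2, x3, x4 ≥ 0.
The optimal basis is {canola meal, rice bran}; cottonseed meal, cassava meal drop out. There the phosphorus and calcium constraints are tight.
That vertex is x1 = 1.559, x3 = 1.199.
Hence cost = 0.42·1.559 + 0.18·1.199 = €0.87060.

€0.871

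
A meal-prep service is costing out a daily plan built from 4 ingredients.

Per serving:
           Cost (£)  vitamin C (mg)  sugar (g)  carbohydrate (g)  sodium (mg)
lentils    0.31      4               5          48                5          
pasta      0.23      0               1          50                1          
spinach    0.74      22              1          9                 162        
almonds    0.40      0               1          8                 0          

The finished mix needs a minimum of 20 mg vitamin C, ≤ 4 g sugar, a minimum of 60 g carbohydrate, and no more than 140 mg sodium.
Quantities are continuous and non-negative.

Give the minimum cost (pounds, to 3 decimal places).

£0.891

Treat it as an LP. Let x1 = servings of lentils, x2 = servings of pasta, x3 = servings of spinach, x4 = servings of almonds.
Minimize 0.31x1 + 0.23x2 + 0.74x3 + 0.4x4 s.t.:
  4x1 + 22x3 ≥ 20   (vitamin C)
  5x1 + 1x2 + 1x3 + 1x4 ≤ 4   (sugar)
  48x1 + 50x2 + 9x3 + 8x4 ≥ 60   (carbohydrate)
  5x1 + 1x2 + 162x3 ≤ 140   (sodium)
  x1, x2, x3, x4 ≥ 0.
The optimal basis is {lentils, pasta, spinach}; almonds drops out. The vitamin C, sugar, carbohydrate requirements are met with equality.
Optimal quantities: lentils = 0.528 servings, pasta = 0.5467 servings, spinach = 0.8131 servings.
Total cost: 0.31·0.528 + 0.23·0.5467 + 0.74·0.8131 = 0.89112.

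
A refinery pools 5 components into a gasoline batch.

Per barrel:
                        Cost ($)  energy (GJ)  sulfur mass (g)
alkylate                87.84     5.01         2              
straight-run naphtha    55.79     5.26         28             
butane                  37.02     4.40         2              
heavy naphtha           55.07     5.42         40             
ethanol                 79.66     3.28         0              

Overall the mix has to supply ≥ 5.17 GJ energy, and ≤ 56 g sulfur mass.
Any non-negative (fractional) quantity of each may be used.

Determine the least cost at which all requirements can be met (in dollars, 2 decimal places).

$43.50

Treat it as an LP. Let x1 = barrels of alkylate, x2 = barrels of straight-run naphtha, x3 = barrels of butane, x4 = barrels of heavy naphtha, x5 = barrels of ethanol.
Minimize 87.84x1 + 55.79x2 + 37.02x3 + 55.07x4 + 79.66x5 subject to:
  5.01x1 + 5.26x2 + 4.4x3 + 5.42x4 + 3.28x5 ≥ 5.17   (energy)
  2x1 + 28x2 + 2x3 + 40x4 ≤ 56   (sulfur mass)
  x1, x2, x3, x4, x5 ≥ 0.
The cheapest feasible vertex uses only butane; alkylate, straight-run naphtha, heavy naphtha, ethanol are not used. Binding constraint: energy.
So butane = 1.175 barrels.
Hence cost = 37.02·1.175 = $43.4985.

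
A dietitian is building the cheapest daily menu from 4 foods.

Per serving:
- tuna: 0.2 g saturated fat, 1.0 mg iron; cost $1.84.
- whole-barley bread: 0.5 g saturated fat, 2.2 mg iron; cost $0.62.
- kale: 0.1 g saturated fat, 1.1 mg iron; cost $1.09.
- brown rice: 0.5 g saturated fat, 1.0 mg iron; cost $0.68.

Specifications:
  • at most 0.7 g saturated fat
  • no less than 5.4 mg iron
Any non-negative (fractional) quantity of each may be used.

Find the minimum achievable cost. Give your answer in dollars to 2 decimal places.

Treat it as an LP. Let x1 = servings of tuna, x2 = servings of whole-barley bread, x3 = servings of kale, x4 = servings of brown rice.
Minimize 1.84x1 + 0.62x2 + 1.09x3 + 0.68x4 s.t.:
  0.2x1 + 0.5x2 + 0.1x3 + 0.5x4 ≤ 0.7   (saturated fat)
  1x1 + 2.2x2 + 1.1x3 + 1x4 ≥ 5.4   (iron)
  x1, x2, x3, x4 ≥ 0.
The minimum-cost mix takes nothing from tuna, brown rice — only whole-barley bread, kale. Binding constraints: saturated fat and iron.
So whole-barley bread = 0.697 servings, kale = 3.515 servings.
Objective = 0.62·0.697 + 1.09·3.515 = 4.2635.

$4.26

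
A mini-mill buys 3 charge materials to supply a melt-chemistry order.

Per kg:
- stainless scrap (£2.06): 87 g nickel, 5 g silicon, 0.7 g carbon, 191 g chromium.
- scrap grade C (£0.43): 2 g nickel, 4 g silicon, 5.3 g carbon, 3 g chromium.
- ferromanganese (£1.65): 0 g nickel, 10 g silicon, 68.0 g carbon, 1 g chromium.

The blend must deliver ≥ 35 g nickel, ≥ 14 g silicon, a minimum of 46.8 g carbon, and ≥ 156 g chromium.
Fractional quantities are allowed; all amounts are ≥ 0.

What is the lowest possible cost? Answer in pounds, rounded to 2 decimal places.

£3.07

Set it up as a linear program. Let x1 = kg of stainless scrap, x2 = kg of scrap grade C, x3 = kg of ferromanganese.
Minimise 2.06x1 + 0.43x2 + 1.65x3 s.t.:
  87x1 + 2x2 ≥ 35   (nickel)
  5x1 + 4x2 + 10x3 ≥ 14   (silicon)
  0.7x1 + 5.3x2 + 68x3 ≥ 46.8   (carbon)
  191x1 + 3x2 + 1x3 ≥ 156   (chromium)
  x1, x2, x3 ≥ 0.
All 3 inputs are positive at the optimum. There the silicon, carbon, chromium constraints are tight.
That vertex is x1 = 0.7979, x2 = 0.9967, x3 = 0.6023.
Objective = 2.06·0.7979 + 0.43·0.9967 + 1.65·0.6023 = 3.0661.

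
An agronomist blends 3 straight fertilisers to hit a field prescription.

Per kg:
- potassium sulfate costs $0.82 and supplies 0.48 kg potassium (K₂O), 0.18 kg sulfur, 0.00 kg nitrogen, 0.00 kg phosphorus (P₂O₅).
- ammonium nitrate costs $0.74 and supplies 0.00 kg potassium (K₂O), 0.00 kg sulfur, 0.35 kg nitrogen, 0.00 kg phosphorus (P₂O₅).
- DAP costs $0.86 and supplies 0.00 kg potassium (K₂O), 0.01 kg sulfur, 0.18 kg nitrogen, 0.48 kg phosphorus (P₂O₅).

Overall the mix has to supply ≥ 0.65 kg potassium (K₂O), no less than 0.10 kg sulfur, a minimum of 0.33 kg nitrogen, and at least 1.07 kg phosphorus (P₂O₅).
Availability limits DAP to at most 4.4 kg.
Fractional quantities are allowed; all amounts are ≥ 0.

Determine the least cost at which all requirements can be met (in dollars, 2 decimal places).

$3.03

Let x1 = kg of potassium sulfate, x2 = kg of ammonium nitrate, x3 = kg of DAP.
Minimize 0.82x1 + 0.74x2 + 0.86x3 s.t.:
  0.48x1 ≥ 0.65   (potassium (K₂O))
  0.18x1 + 0.01x3 ≥ 0.1   (sulfur)
  0.35x2 + 0.18x3 ≥ 0.33   (nitrogen)
  0.48x3 ≥ 1.07   (phosphorus (P₂O₅))
  x3 ≤ 4.4
  x1, x2, x3 ≥ 0.
The minimum-cost mix takes nothing from ammonium nitrate — only potassium sulfate, DAP. Binding constraints: potassium (K₂O) and phosphorus (P₂O₅).
That vertex is x1 = 1.354, x3 = 2.229.
Cost = 0.82·1.354 + 0.86·2.229 = 3.0272.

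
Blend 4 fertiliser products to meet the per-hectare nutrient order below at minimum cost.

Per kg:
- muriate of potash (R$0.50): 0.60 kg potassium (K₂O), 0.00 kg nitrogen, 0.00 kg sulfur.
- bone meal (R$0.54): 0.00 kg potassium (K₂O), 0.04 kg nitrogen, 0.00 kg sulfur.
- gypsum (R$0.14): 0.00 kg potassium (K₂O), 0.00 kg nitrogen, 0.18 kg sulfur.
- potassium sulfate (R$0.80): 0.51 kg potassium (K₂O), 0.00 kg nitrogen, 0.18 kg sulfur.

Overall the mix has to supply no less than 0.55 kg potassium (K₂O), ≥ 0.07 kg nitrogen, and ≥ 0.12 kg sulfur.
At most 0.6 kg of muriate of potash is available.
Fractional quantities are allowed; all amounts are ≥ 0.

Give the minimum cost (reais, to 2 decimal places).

R$1.58

Set it up as a linear program. Let x1 = kg of muriate of potash, x2 = kg of bone meal, x3 = kg of gypsum, x4 = kg of potassium sulfate.
min 0.5x1 + 0.54x2 + 0.14x3 + 0.8x4 s.t.:
  0.6x1 + 0.51x4 ≥ 0.55   (potassium (K₂O))
  0.04x2 ≥ 0.07   (nitrogen)
  0.18x3 + 0.18x4 ≥ 0.12   (sulfur)
  x1 ≤ 0.6
  x1, x2, x3, x4 ≥ 0.
All 4 inputs are positive at the optimum. There the potassium (K₂O), nitrogen, sulfur, the muriate of potash cap constraints are tight.
Optimal quantities: muriate of potash = 0.6 kg, bone meal = 1.75 kg, gypsum = 0.2941 kg, potassium sulfate = 0.3725 kg.
Total cost: 0.5·0.6 + 0.54·1.75 + 0.14·0.2941 + 0.8·0.3725 = 1.5842.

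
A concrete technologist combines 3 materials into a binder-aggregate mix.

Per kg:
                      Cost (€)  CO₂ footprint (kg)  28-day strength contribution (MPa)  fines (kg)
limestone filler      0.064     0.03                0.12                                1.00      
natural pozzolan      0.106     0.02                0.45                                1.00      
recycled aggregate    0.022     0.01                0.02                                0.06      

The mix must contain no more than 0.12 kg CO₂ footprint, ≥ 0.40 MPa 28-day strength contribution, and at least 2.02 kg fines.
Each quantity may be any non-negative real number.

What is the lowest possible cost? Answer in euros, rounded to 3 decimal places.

€0.149

Set it up as a linear program. Let x1 = kg of limestone filler, x2 = kg of natural pozzolan, x3 = kg of recycled aggregate.
Minimise 0.064x1 + 0.106x2 + 0.022x3 with:
  0.03x1 + 0.02x2 + 0.01x3 ≤ 0.12   (CO₂ footprint)
  0.12x1 + 0.45x2 + 0.02x3 ≥ 0.4   (28-day strength contribution)
  1x1 + 1x2 + 0.06x3 ≥ 2.02   (fines)
  x1, x2, x3 ≥ 0.
At the optimum only limestone filler, natural pozzolan are positive (recycled aggregate = 0). Binding constraints: 28-day strength contribution and fines.
Optimal quantities: limestone filler = 1.542 kg, natural pozzolan = 0.4776 kg.
Cost = 0.064·1.542 + 0.106·0.4776 = 0.14931.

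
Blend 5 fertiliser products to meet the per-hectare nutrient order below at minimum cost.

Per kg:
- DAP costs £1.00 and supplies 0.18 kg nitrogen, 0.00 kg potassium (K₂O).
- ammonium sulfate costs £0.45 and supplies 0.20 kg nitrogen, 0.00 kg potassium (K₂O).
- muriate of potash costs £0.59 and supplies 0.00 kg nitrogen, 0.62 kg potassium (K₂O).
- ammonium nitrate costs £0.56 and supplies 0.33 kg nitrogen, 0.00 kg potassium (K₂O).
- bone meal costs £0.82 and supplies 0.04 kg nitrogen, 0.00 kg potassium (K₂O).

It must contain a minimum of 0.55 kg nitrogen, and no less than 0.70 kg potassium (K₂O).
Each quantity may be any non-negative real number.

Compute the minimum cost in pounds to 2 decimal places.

£1.60

Let x1 = kg of DAP, x2 = kg of ammonium sulfate, x3 = kg of muriate of potash, x4 = kg of ammonium nitrate, x5 = kg of bone meal.
Minimise 1x1 + 0.45x2 + 0.59x3 + 0.56x4 + 0.82x5 subject to:
  0.18x1 + 0.2x2 + 0.33x4 + 0.04x5 ≥ 0.55   (nitrogen)
  0.62x3 ≥ 0.7   (potassium (K₂O))
  x1, x2, x3, x4, x5 ≥ 0.
The cheapest feasible vertex uses only muriate of potash, ammonium nitrate; DAP, ammonium sulfate, bone meal are not used. The nitrogen and potassium (K₂O) requirements are met with equality.
So muriate of potash = 1.129 kg, ammonium nitrate = 1.667 kg.
Total cost: 0.59·1.129 + 0.56·1.667 = 1.5996.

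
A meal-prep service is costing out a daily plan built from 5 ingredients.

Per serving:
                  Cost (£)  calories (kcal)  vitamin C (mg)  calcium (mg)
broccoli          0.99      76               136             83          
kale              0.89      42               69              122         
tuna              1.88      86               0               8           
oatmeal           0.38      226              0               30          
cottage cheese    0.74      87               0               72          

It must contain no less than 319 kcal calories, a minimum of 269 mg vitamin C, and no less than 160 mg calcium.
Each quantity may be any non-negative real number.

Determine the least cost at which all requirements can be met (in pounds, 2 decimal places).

This is a linear program. Let x1 = servings of broccoli, x2 = servings of kale, x3 = servings of tuna, x4 = servings of oatmeal, x5 = servings of cottage cheese.
min 0.99x1 + 0.89x2 + 1.88x3 + 0.38x4 + 0.74x5 subject to:
  76x1 + 42x2 + 86x3 + 226x4 + 87x5 ≥ 319   (calories)
  136x1 + 69x2 ≥ 269   (vitamin C)
  83x1 + 122x2 + 8x3 + 30x4 + 72x5 ≥ 160   (calcium)
  x1, x2, x3, x4, x5 ≥ 0.
The minimum-cost mix takes nothing from kale, tuna, cottage cheese — only broccoli, oatmeal. Binding constraints: calories and vitamin C.
Solving gives x1 = 1.978, x4 = 0.7464.
Cost = 0.99·1.978 + 0.38·0.7464 = 2.2419.

£2.24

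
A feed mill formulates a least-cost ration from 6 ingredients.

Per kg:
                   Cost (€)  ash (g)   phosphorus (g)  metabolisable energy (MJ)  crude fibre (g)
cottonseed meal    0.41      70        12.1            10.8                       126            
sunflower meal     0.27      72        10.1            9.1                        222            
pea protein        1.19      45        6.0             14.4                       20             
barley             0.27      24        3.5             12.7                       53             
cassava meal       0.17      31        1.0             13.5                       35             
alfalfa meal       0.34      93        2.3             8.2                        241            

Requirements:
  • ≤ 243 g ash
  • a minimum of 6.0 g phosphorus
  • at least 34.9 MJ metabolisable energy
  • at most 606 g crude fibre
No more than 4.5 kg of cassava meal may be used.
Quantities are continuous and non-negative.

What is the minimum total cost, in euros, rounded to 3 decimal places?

€0.496

Set it up as a linear program. Let x1 = kg of cottonseed meal, x2 = kg of sunflower meal, x3 = kg of pea protein, x4 = kg of barley, x5 = kg of cassava meal, x6 = kg of alfalfa meal.
min 0.41x1 + 0.27x2 + 1.19x3 + 0.27x4 + 0.17x5 + 0.34x6 with:
  70x1 + 72x2 + 45x3 + 24x4 + 31x5 + 93x6 ≤ 243   (ash)
  12.1x1 + 10.1x2 + 6x3 + 3.5x4 + 1x5 + 2.3x6 ≥ 6   (phosphorus)
  10.8x1 + 9.1x2 + 14.4x3 + 12.7x4 + 13.5x5 + 8.2x6 ≥ 34.9   (metabolisable energy)
  126x1 + 222x2 + 20x3 + 53x4 + 35x5 + 241x6 ≤ 606   (crude fibre)
  x5 ≤ 4.5
  x1, x2, x3, x4, x5, x6 ≥ 0.
At the optimum only sunflower meal, cassava meal are positive (cottonseed meal, pea protein, barley, alfalfa meal = 0). The phosphorus and metabolisable energy requirements are met with equality.
Solving gives x2 = 0.3623, x5 = 2.341.
Total cost: 0.27·0.3623 + 0.17·2.341 = 0.49579.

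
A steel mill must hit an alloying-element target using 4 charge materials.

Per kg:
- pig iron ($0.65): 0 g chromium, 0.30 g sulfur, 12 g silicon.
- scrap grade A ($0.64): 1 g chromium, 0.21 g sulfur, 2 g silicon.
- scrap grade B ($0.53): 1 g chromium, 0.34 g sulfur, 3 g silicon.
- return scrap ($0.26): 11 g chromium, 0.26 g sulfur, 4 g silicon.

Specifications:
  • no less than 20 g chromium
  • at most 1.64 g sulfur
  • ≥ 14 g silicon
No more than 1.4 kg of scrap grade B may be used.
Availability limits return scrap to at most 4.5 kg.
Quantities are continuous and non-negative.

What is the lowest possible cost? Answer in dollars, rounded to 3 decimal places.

$0.837

Set it up as a linear program. Let x1 = kg of pig iron, x2 = kg of scrap grade A, x3 = kg of scrap grade B, x4 = kg of return scrap.
min 0.65x1 + 0.64x2 + 0.53x3 + 0.26x4 subject to:
  1x2 + 1x3 + 11x4 ≥ 20   (chromium)
  0.3x1 + 0.21x2 + 0.34x3 + 0.26x4 ≤ 1.64   (sulfur)
  12x1 + 2x2 + 3x3 + 4x4 ≥ 14   (silicon)
  x3 ≤ 1.4
  x4 ≤ 4.5
  x1, x2, x3, x4 ≥ 0.
The minimum-cost mix takes nothing from scrap grade A, scrap grade B — only pig iron, return scrap. There the chromium and silicon constraints are tight.
So pig iron = 0.5606 kg, return scrap = 1.818 kg.
Total cost: 0.65·0.5606 + 0.26·1.818 = 0.83707.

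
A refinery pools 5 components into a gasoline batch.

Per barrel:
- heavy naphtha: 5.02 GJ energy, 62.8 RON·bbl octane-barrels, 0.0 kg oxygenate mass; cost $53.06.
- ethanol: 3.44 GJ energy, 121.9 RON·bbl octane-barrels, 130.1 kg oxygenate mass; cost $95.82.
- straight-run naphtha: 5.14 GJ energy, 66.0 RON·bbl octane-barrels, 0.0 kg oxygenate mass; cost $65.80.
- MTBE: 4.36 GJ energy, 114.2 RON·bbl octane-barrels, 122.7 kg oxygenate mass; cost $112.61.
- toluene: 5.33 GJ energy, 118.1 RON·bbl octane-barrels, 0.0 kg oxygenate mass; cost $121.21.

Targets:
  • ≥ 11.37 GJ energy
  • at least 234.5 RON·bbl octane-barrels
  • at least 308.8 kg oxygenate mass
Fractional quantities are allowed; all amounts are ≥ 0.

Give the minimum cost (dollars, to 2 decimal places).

$261.31

This is a linear program. Let x1 = barrels of heavy naphtha, x2 = barrels of ethanol, x3 = barrels of straight-run naphtha, x4 = barrels of MTBE, x5 = barrels of toluene.
Minimise 53.06x1 + 95.82x2 + 65.8x3 + 112.61x4 + 121.21x5 s.t.:
  5.02x1 + 3.44x2 + 5.14x3 + 4.36x4 + 5.33x5 ≥ 11.37   (energy)
  62.8x1 + 121.9x2 + 66x3 + 114.2x4 + 118.1x5 ≥ 234.5   (octane-barrels)
  130.1x2 + 122.7x4 ≥ 308.8   (oxygenate mass)
  x1, x2, x3, x4, x5 ≥ 0.
The cheapest feasible vertex uses only heavy naphtha, ethanol; straight-run naphtha, MTBE, toluene are not used. Binding constraints: energy and oxygenate mass.
Solving gives x1 = 0.63844, x2 = 2.3736.
Cost = 53.06·0.63844 + 95.82·2.3736 = 261.3140.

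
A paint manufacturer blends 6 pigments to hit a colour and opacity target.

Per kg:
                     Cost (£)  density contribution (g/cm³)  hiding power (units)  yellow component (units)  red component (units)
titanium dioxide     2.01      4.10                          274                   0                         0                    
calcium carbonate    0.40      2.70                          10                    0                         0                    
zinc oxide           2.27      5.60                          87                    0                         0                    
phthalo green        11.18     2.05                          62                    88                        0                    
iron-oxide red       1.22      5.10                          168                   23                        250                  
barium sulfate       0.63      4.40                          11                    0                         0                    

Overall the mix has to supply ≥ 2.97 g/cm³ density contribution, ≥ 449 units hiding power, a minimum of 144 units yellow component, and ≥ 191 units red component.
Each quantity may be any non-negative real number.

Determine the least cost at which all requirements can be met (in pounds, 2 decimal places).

£7.64

Set it up as a linear program. Let x1 = kg of titanium dioxide, x2 = kg of calcium carbonate, x3 = kg of zinc oxide, x4 = kg of phthalo green, x5 = kg of iron-oxide red, x6 = kg of barium sulfate.
Minimise 2.01x1 + 0.4x2 + 2.27x3 + 11.18x4 + 1.22x5 + 0.63x6 s.t.:
  4.1x1 + 2.7x2 + 5.6x3 + 2.05x4 + 5.1x5 + 4.4x6 ≥ 2.97   (density contribution)
  274x1 + 10x2 + 87x3 + 62x4 + 168x5 + 11x6 ≥ 449   (hiding power)
  88x4 + 23x5 ≥ 144   (yellow component)
  250x5 ≥ 191   (red component)
  x1, x2, x3, x4, x5, x6 ≥ 0.
The cheapest feasible vertex uses only iron-oxide red; titanium dioxide, calcium carbonate, zinc oxide, phthalo green, barium sulfate are not used. There the yellow component constraint is tight.
So iron-oxide red = 6.261 kg.
Total cost: 1.22·6.261 = 7.6384.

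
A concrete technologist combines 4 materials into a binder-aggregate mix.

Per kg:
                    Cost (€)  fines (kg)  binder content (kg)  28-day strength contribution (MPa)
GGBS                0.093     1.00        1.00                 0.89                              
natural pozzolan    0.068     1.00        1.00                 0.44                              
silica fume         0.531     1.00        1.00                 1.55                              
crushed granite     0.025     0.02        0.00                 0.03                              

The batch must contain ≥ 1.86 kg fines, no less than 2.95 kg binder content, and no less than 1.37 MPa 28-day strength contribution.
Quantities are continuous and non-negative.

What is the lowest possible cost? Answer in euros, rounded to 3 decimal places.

Let x1 = kg of GGBS, x2 = kg of natural pozzolan, x3 = kg of silica fume, x4 = kg of crushed granite.
min 0.093x1 + 0.068x2 + 0.531x3 + 0.025x4 subject to:
  1x1 + 1x2 + 1x3 + 0.02x4 ≥ 1.86   (fines)
  1x1 + 1x2 + 1x3 ≥ 2.95   (binder content)
  0.89x1 + 0.44x2 + 1.55x3 + 0.03x4 ≥ 1.37   (28-day strength contribution)
  x1, x2, x3, x4 ≥ 0.
The optimal basis is {GGBS, natural pozzolan}; silica fume, crushed granite drop out. Binding constraints: binder content and 28-day strength contribution.
That vertex is x1 = 0.16, x2 = 2.79.
Cost = 0.093·0.16 + 0.068·2.79 = 0.20460.

€0.205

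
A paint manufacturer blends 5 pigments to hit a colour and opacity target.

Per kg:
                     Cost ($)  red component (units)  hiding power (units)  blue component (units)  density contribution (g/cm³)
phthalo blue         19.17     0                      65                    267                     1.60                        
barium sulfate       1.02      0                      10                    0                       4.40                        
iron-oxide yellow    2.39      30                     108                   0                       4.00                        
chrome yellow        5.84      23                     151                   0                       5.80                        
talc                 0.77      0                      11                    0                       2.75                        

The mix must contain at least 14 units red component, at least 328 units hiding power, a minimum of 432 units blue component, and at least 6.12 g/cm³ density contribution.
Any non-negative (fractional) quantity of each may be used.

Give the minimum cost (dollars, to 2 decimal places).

Let x1 = kg of phthalo blue, x2 = kg of barium sulfate, x3 = kg of iron-oxide yellow, x4 = kg of chrome yellow, x5 = kg of talc.
min 19.17x1 + 1.02x2 + 2.39x3 + 5.84x4 + 0.77x5 s.t.:
  30x3 + 23x4 ≥ 14   (red component)
  65x1 + 10x2 + 108x3 + 151x4 + 11x5 ≥ 328   (hiding power)
  267x1 ≥ 432   (blue component)
  1.6x1 + 4.4x2 + 4x3 + 5.8x4 + 2.75x5 ≥ 6.12   (density contribution)
  x1, x2, x3, x4, x5 ≥ 0.
At the optimum only phthalo blue, iron-oxide yellow are positive (barium sulfate, chrome yellow, talc = 0). The hiding power and blue component requirements are met with equality.
That vertex is x1 = 1.618, x3 = 2.063.
Total cost: 19.17·1.618 + 2.39·2.063 = 35.9476.

$35.95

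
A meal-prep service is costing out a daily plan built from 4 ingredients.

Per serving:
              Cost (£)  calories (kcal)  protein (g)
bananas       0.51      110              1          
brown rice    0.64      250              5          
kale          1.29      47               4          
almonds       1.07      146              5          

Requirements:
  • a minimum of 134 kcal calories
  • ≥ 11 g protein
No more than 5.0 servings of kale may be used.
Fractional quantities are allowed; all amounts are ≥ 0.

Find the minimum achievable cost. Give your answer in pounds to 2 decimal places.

This is a linear program. Let x1 = servings of bananas, x2 = servings of brown rice, x3 = servings of kale, x4 = servings of almonds.
Minimize 0.51x1 + 0.64x2 + 1.29x3 + 1.07x4 with:
  110x1 + 250x2 + 47x3 + 146x4 ≥ 134   (calories)
  1x1 + 5x2 + 4x3 + 5x4 ≥ 11   (protein)
  x3 ≤ 5
  x1, x2, x3, x4 ≥ 0.
The optimal basis is {brown rice}; bananas, kale, almonds drop out. The protein requirement is met with equality.
That vertex is x2 = 2.2.
Objective = 0.64·2.2 = 1.4080.

£1.41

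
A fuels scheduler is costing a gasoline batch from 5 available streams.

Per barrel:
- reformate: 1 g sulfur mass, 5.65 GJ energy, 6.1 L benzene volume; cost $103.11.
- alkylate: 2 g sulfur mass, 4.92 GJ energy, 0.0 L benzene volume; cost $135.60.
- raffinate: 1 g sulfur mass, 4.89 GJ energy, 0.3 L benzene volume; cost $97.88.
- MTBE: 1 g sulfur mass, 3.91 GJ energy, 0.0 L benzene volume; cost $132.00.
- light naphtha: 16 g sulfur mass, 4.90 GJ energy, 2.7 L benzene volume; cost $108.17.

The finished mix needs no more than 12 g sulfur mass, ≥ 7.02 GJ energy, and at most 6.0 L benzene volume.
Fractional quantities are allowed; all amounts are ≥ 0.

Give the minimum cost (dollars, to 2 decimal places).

Let x1 = barrels of reformate, x2 = barrels of alkylate, x3 = barrels of raffinate, x4 = barrels of MTBE, x5 = barrels of light naphtha.
Minimise 103.11x1 + 135.6x2 + 97.88x3 + 132x4 + 108.17x5 with:
  1x1 + 2x2 + 1x3 + 1x4 + 16x5 ≤ 12   (sulfur mass)
  5.65x1 + 4.92x2 + 4.89x3 + 3.91x4 + 4.9x5 ≥ 7.02   (energy)
  6.1x1 + 0.3x3 + 2.7x5 ≤ 6   (benzene volume)
  x1, x2, x3, x4, x5 ≥ 0.
The cheapest feasible vertex uses only reformate, raffinate; alkylate, MTBE, light naphtha are not used. The energy and benzene volume requirements are met with equality.
Solving gives x1 = 0.968, x3 = 0.3171.
Objective = 103.11·0.968 + 97.88·0.3171 = 130.8482.

$130.85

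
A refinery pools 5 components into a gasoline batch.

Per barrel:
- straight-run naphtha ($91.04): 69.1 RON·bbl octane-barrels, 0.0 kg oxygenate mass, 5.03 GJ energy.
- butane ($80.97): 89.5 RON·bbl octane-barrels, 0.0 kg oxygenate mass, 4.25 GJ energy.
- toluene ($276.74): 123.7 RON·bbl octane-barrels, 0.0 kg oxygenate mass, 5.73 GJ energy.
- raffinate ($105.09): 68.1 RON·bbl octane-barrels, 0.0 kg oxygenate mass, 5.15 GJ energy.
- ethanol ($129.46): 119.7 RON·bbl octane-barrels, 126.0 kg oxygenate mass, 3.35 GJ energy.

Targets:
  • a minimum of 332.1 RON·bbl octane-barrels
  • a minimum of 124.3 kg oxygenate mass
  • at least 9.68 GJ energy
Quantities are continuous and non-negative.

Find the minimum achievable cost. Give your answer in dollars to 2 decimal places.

$321.33

Set it up as a linear program. Let x1 = barrels of straight-run naphtha, x2 = barrels of butane, x3 = barrels of toluene, x4 = barrels of raffinate, x5 = barrels of ethanol.
Minimize 91.04x1 + 80.97x2 + 276.74x3 + 105.09x4 + 129.46x5 with:
  69.1x1 + 89.5x2 + 123.7x3 + 68.1x4 + 119.7x5 ≥ 332.1   (octane-barrels)
  126x5 ≥ 124.3   (oxygenate mass)
  5.03x1 + 4.25x2 + 5.73x3 + 5.15x4 + 3.35x5 ≥ 9.68   (energy)
  x1, x2, x3, x4, x5 ≥ 0.
At the optimum only butane, ethanol are positive (straight-run naphtha, toluene, raffinate = 0). There the octane-barrels and oxygenate mass constraints are tight.
That vertex is x2 = 2.3912, x5 = 0.98651.
Objective = 80.97·2.3912 + 129.46·0.98651 = 321.3290.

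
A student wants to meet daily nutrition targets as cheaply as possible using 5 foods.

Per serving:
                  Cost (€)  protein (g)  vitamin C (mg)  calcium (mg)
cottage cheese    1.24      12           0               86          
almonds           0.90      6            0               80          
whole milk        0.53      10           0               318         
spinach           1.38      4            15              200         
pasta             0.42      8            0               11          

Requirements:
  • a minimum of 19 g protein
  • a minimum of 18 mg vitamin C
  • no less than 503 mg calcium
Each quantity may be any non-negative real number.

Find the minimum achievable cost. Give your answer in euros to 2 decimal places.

€2.41

Let x1 = servings of cottage cheese, x2 = servings of almonds, x3 = servings of whole milk, x4 = servings of spinach, x5 = servings of pasta.
Minimize 1.24x1 + 0.9x2 + 0.53x3 + 1.38x4 + 0.42x5 subject to:
  12x1 + 6x2 + 10x3 + 4x4 + 8x5 ≥ 19   (protein)
  15x4 ≥ 18   (vitamin C)
  86x1 + 80x2 + 318x3 + 200x4 + 11x5 ≥ 503   (calcium)
  x1, x2, x3, x4, x5 ≥ 0.
The cheapest feasible vertex uses only whole milk, spinach, pasta; cottage cheese, almonds are not used. There the protein, vitamin C, calcium constraints are tight.
Solving gives x3 = 0.8002, x4 = 1.2, x5 = 0.7747.
Cost = 0.53·0.8002 + 1.38·1.2 + 0.42·0.7747 = 2.4055.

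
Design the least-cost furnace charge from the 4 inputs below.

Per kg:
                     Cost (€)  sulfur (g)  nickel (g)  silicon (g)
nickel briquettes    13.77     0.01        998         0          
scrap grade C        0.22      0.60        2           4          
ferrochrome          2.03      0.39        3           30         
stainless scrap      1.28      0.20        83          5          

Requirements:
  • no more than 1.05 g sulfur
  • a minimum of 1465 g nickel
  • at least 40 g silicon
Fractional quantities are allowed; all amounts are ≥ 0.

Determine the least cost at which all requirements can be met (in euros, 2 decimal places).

€22.11

Let x1 = kg of nickel briquettes, x2 = kg of scrap grade C, x3 = kg of ferrochrome, x4 = kg of stainless scrap.
Minimize 13.77x1 + 0.22x2 + 2.03x3 + 1.28x4 subject to:
  0.01x1 + 0.6x2 + 0.39x3 + 0.2x4 ≤ 1.05   (sulfur)
  998x1 + 2x2 + 3x3 + 83x4 ≥ 1465   (nickel)
  4x2 + 30x3 + 5x4 ≥ 40   (silicon)
  x1, x2, x3, x4 ≥ 0.
The cheapest feasible vertex uses only nickel briquettes, ferrochrome, stainless scrap; scrap grade C is not used. Binding constraints: sulfur, nickel, silicon.
Solving gives x1 = 1.1464, x3 = 0.69317, x4 = 3.841.
Hence cost = 13.77·1.1464 + 2.03·0.69317 + 1.28·3.841 = €22.1095.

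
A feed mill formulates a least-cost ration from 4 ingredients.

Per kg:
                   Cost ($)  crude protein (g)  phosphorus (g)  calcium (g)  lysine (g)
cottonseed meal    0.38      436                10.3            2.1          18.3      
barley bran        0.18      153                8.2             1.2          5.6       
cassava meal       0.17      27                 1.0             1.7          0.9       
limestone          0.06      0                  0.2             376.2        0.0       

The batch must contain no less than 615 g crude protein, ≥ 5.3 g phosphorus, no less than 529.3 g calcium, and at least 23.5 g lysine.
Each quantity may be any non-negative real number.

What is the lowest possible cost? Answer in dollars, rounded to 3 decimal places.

$0.620

Let x1 = kg of cottonseed meal, x2 = kg of barley bran, x3 = kg of cassava meal, x4 = kg of limestone.
Minimize 0.38x1 + 0.18x2 + 0.17x3 + 0.06x4 s.t.:
  436x1 + 153x2 + 27x3 ≥ 615   (crude protein)
  10.3x1 + 8.2x2 + 1x3 + 0.2x4 ≥ 5.3   (phosphorus)
  2.1x1 + 1.2x2 + 1.7x3 + 376.2x4 ≥ 529.3   (calcium)
  18.3x1 + 5.6x2 + 0.9x3 ≥ 23.5   (lysine)
  x1, x2, x3, x4 ≥ 0.
The minimum-cost mix takes nothing from barley bran, cassava meal — only cottonseed meal, limestone. The crude protein and calcium requirements are met with equality.
So cottonseed meal = 1.411 kg, limestone = 1.399 kg.
Cost = 0.38·1.411 + 0.06·1.399 = 0.62012.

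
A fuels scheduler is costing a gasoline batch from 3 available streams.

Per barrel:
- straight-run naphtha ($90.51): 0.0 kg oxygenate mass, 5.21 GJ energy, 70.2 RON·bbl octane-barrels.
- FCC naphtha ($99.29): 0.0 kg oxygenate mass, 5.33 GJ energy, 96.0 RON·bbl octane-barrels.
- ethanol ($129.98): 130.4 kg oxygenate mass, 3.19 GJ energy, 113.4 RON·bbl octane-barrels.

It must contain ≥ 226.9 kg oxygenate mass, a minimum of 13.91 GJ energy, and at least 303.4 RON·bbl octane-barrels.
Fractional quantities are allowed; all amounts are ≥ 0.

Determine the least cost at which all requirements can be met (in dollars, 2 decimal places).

$371.39

This is a linear program. Let x1 = barrels of straight-run naphtha, x2 = barrels of FCC naphtha, x3 = barrels of ethanol.
Minimise 90.51x1 + 99.29x2 + 129.98x3 subject to:
  130.4x3 ≥ 226.9   (oxygenate mass)
  5.21x1 + 5.33x2 + 3.19x3 ≥ 13.91   (energy)
  70.2x1 + 96x2 + 113.4x3 ≥ 303.4   (octane-barrels)
  x1, x2, x3 ≥ 0.
The cheapest feasible vertex uses only straight-run naphtha, ethanol; FCC naphtha is not used. Binding constraints: oxygenate mass and energy.
That vertex is x1 = 1.6045, x3 = 1.74.
Objective = 90.51·1.6045 + 129.98·1.74 = 371.3885.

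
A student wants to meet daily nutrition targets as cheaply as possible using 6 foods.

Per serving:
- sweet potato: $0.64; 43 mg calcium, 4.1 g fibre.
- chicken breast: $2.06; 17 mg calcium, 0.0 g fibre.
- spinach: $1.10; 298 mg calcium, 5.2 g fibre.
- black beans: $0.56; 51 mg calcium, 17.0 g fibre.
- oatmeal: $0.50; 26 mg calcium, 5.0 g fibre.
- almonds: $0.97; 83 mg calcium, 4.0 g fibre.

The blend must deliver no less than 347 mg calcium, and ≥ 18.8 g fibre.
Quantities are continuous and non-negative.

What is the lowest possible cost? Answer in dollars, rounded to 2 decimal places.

Let x1 = servings of sweet potato, x2 = servings of chicken breast, x3 = servings of spinach, x4 = servings of black beans, x5 = servings of oatmeal, x6 = servings of almonds.
Minimise 0.64x1 + 2.06x2 + 1.1x3 + 0.56x4 + 0.5x5 + 0.97x6 with:
  43x1 + 17x2 + 298x3 + 51x4 + 26x5 + 83x6 ≥ 347   (calcium)
  4.1x1 + 5.2x3 + 17x4 + 5x5 + 4x6 ≥ 18.8   (fibre)
  x1, x2, x3, x4, x5, x6 ≥ 0.
The optimal basis is {spinach, black beans}; sweet potato, chicken breast, oatmeal, almonds drop out. The calcium and fibre requirements are met with equality.
Solving gives x3 = 1.029, x4 = 0.7911.
Hence cost = 1.1·1.029 + 0.56·0.7911 = $1.5749.

$1.57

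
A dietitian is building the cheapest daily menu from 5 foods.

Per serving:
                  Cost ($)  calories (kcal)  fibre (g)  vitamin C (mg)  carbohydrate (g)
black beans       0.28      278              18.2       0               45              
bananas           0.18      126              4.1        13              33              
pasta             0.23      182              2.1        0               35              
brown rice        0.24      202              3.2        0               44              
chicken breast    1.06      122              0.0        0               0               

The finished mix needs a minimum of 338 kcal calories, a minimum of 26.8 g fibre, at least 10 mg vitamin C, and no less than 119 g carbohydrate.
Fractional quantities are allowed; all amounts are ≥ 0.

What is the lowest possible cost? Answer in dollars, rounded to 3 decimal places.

Let x1 = servings of black beans, x2 = servings of bananas, x3 = servings of pasta, x4 = servings of brown rice, x5 = servings of chicken breast.
Minimize 0.28x1 + 0.18x2 + 0.23x3 + 0.24x4 + 1.06x5 s.t.:
  278x1 + 126x2 + 182x3 + 202x4 + 122x5 ≥ 338   (calories)
  18.2x1 + 4.1x2 + 2.1x3 + 3.2x4 ≥ 26.8   (fibre)
  13x2 ≥ 10   (vitamin C)
  45x1 + 33x2 + 35x3 + 44x4 ≥ 119   (carbohydrate)
  x1, x2, x3, x4, x5 ≥ 0.
The optimal basis is {black beans, bananas}; pasta, brown rice, chicken breast drop out. The fibre and carbohydrate requirements are met with equality.
So black beans = 0.9529 servings, bananas = 2.307 servings.
Total cost: 0.28·0.9529 + 0.18·2.307 = 0.68207.

$0.682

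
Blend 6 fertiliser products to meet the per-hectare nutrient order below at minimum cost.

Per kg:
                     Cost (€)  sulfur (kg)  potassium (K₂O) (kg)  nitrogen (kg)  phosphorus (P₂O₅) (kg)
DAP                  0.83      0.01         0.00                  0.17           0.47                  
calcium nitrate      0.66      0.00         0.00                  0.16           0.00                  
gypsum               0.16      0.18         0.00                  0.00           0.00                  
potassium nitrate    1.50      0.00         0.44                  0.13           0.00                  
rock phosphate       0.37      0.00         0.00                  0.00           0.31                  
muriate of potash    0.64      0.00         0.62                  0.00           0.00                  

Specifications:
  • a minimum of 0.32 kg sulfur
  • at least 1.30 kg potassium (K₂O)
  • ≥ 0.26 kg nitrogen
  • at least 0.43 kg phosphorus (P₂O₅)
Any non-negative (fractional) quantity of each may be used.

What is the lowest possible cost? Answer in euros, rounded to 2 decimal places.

€2.81

This is a linear program. Let x1 = kg of DAP, x2 = kg of calcium nitrate, x3 = kg of gypsum, x4 = kg of potassium nitrate, x5 = kg of rock phosphate, x6 = kg of muriate of potash.
min 0.83x1 + 0.66x2 + 0.16x3 + 1.5x4 + 0.37x5 + 0.64x6 with:
  0.01x1 + 0.18x3 ≥ 0.32   (sulfur)
  0.44x4 + 0.62x6 ≥ 1.3   (potassium (K₂O))
  0.17x1 + 0.16x2 + 0.13x4 ≥ 0.26   (nitrogen)
  0.47x1 + 0.31x5 ≥ 0.43   (phosphorus (P₂O₅))
  x1, x2, x3, x4, x5, x6 ≥ 0.
The optimal basis is {DAP, calcium nitrate, gypsum, muriate of potash}; potassium nitrate, rock phosphate drop out. Binding constraints: sulfur, potassium (K₂O), nitrogen, phosphorus (P₂O₅).
So DAP = 0.9149 kg, calcium nitrate = 0.6529 kg, gypsum = 1.727 kg, muriate of potash = 2.097 kg.
Objective = 0.83·0.9149 + 0.66·0.6529 + 0.16·1.727 + 0.64·2.097 = 2.8087.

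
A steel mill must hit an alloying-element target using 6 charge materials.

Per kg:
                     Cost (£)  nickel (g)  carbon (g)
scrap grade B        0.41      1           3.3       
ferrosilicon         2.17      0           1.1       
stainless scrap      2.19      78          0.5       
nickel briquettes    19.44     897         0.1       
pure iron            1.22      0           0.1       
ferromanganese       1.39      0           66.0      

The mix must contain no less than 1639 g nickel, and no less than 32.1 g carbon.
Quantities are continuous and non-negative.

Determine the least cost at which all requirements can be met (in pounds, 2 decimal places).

£36.19

This is a linear program. Let x1 = kg of scrap grade B, x2 = kg of ferrosilicon, x3 = kg of stainless scrap, x4 = kg of nickel briquettes, x5 = kg of pure iron, x6 = kg of ferromanganese.
Minimize 0.41x1 + 2.17x2 + 2.19x3 + 19.44x4 + 1.22x5 + 1.39x6 subject to:
  1x1 + 78x3 + 897x4 ≥ 1639   (nickel)
  3.3x1 + 1.1x2 + 0.5x3 + 0.1x4 + 0.1x5 + 66x6 ≥ 32.1   (carbon)
  x1, x2, x3, x4, x5, x6 ≥ 0.
At the optimum only nickel briquettes, ferromanganese are positive (scrap grade B, ferrosilicon, stainless scrap, pure iron = 0). There the nickel and carbon constraints are tight.
So nickel briquettes = 1.827 kg, ferromanganese = 0.4836 kg.
Objective = 19.44·1.827 + 1.39·0.4836 = 36.1891.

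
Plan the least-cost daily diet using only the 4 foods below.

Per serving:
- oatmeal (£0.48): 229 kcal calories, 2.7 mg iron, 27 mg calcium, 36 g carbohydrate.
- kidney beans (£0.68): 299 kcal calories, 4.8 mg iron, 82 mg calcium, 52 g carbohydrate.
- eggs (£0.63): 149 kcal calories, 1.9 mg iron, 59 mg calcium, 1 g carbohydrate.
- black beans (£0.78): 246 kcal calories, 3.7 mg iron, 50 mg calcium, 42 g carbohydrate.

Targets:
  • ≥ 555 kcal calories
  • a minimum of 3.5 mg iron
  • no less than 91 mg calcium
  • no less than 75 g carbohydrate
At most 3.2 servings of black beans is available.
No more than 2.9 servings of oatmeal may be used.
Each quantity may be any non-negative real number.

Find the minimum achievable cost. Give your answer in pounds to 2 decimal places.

£1.19

Let x1 = servings of oatmeal, x2 = servings of kidney beans, x3 = servings of eggs, x4 = servings of black beans.
Minimise 0.48x1 + 0.68x2 + 0.63x3 + 0.78x4 s.t.:
  229x1 + 299x2 + 149x3 + 246x4 ≥ 555   (calories)
  2.7x1 + 4.8x2 + 1.9x3 + 3.7x4 ≥ 3.5   (iron)
  27x1 + 82x2 + 59x3 + 50x4 ≥ 91   (calcium)
  36x1 + 52x2 + 1x3 + 42x4 ≥ 75   (carbohydrate)
  x4 ≤ 3.2
  x1 ≤ 2.9
  x1, x2, x3, x4 ≥ 0.
The optimal basis is {oatmeal, kidney beans}; eggs, black beans drop out. Binding constraints: calories and calcium.
Solving gives x1 = 1.71, x2 = 0.5468.
Total cost: 0.48·1.71 + 0.68·0.5468 = 1.1926.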